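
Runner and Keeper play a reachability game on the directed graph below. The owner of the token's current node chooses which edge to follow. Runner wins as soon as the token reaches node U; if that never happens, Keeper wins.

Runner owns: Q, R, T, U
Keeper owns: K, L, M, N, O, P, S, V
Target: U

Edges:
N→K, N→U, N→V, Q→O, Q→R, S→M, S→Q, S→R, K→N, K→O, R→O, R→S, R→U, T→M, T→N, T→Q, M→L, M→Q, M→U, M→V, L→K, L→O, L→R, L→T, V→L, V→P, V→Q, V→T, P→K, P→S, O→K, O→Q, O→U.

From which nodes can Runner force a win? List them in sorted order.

A0 = {U}
A1: add {R} — R (Runner) has R→U.
A2: add {Q} — Q (Runner) has Q→R.
A3: add {T} — T (Runner) has T→Q.
A4 = A3; e.g. K (Keeper) can still go to N. Fixed point.
Runner's winning region = {Q, R, T, U}.

Q, R, T, U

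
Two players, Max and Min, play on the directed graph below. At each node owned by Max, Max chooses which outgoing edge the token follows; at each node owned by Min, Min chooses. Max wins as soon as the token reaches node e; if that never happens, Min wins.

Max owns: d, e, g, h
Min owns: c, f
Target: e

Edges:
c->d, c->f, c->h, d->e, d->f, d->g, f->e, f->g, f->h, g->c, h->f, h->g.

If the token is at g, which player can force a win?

Min

A0 = {e}
A1: add {d} — d (Max) has d→e.
A2 = A1; e.g. c (Min) can still go to f. Fixed point.
g never enters the attractor, so Min can avoid the target forever.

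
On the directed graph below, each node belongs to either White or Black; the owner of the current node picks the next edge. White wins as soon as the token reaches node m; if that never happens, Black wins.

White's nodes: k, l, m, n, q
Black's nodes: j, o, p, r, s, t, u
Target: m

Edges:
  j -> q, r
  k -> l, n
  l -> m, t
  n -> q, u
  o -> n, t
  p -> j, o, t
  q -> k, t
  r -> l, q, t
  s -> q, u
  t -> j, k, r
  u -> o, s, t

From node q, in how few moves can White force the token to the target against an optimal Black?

3

A0 = {m}
A1: add {l} — l (White) has l→m.
A2: add {k} — k (White) has k→l.
A3: add {q} — q (White) has q→k.
q enters the attractor at level 3, so White can force the target in 3 moves from there.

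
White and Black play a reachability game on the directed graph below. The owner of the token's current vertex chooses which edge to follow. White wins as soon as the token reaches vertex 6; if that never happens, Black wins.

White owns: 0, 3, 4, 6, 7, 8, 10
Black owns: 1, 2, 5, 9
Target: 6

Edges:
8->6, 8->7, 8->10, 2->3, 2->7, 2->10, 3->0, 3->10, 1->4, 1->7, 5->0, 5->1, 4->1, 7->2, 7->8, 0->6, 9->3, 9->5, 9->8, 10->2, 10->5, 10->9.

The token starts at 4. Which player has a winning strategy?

Black

A0 = {6}
A1: add {0, 8} — 0 (White) has 0→6; 8 (White) has 8→6.
A2: add {3, 7} — 3 (White) has 3→0; 7 (White) has 7→8.
A3 = A2; e.g. 1 (Black) can still go to 4. Fixed point.
4 never enters the attractor, so Black can avoid the target forever.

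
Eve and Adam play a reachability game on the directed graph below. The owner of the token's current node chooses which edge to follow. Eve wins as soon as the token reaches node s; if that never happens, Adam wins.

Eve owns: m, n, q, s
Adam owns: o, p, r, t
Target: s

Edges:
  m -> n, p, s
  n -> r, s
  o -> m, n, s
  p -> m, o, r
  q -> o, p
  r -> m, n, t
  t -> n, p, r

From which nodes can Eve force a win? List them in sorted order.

A0 = {s}
A1: add {m, n} — m (Eve) has m→s; n (Eve) has n→s.
A2: add {o} — o (Adam): all of {m, n, s} already in.
A3: add {q} — q (Eve) has q→o.
A4 = A3; e.g. p (Adam) can still go to r. Fixed point.
Eve's winning region = {m, n, o, q, s}.

m, n, o, q, s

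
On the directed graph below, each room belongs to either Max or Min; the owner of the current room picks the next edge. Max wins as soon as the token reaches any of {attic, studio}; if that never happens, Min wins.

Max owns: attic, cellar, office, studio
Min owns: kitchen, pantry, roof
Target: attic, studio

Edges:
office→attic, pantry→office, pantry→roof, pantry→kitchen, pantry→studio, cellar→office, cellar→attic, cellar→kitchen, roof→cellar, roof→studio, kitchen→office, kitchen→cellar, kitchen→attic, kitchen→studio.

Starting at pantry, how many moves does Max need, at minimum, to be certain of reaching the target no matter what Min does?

3

A0 = {attic, studio}
A1: add {cellar, office} — office (Max) has office→attic; cellar (Max) has cellar→attic.
A2: add {kitchen, roof} — roof (Min): all of {cellar, studio} already in; kitchen (Min): all of {office, cellar, attic, studio} already in.
A3: add {pantry} — pantry (Min): all of {office, roof, kitchen, studio} already in.
A3 = all vertices. Fixed point.
pantry enters the attractor at level 3, so Max can force the target in 3 moves from there.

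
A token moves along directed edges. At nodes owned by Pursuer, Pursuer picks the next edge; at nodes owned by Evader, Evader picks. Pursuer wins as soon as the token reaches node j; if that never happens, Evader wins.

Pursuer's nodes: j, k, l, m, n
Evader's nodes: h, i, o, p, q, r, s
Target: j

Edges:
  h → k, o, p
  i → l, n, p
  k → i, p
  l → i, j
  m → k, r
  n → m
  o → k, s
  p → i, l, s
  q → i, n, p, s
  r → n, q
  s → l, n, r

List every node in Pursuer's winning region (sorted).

j, l

A0 = {j}
A1: add {l} — l (Pursuer) has l→j.
A2 = A1; e.g. h (Evader) can still go to k. Fixed point.
Pursuer's winning region = {j, l}.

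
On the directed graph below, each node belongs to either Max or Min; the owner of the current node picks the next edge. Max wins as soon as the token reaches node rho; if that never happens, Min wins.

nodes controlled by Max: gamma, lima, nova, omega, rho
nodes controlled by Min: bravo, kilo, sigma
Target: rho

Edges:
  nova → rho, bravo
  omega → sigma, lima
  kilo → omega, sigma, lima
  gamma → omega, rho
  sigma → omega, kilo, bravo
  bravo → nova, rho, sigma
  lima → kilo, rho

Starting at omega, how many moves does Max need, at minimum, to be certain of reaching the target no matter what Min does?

A0 = {rho}
A1: add {gamma, lima, nova} — nova (Max) has nova→rho; gamma (Max) has gamma→rho; lima (Max) has lima→rho.
A2: add {omega} — omega (Max) has omega→lima.
A3 = A2; e.g. kilo (Min) can still go to sigma. Fixed point.
omega enters the attractor at level 2, so Max can force the target in 2 moves from there.

2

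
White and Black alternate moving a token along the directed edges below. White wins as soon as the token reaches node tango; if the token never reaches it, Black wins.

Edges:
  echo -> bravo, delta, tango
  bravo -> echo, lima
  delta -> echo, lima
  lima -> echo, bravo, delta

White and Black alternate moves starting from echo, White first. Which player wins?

White

Track states (vertex, player-to-move).
A0 = {(tango,White), (tango,Black)}
A1: add {(echo,White)}.
(echo,White) ∈ A1 ⇒ White forces the target.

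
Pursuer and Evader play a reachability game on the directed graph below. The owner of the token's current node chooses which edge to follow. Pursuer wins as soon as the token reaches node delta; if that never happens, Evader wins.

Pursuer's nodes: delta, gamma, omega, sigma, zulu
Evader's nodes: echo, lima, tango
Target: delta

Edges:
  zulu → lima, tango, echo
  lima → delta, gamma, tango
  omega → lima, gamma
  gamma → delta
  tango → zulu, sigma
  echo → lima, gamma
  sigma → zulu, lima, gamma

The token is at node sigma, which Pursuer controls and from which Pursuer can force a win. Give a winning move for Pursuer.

gamma

A0 = {delta}
A1: add {gamma} — gamma (Pursuer) has gamma→delta.
A2: add {omega, sigma} — omega (Pursuer) has omega→gamma; sigma (Pursuer) has sigma→gamma.
A3 = A2; e.g. zulu (Pursuer) has no edge into A2. Fixed point.
From sigma, successor gamma is in the attractor (rank 1); the other successors lima, zulu are not.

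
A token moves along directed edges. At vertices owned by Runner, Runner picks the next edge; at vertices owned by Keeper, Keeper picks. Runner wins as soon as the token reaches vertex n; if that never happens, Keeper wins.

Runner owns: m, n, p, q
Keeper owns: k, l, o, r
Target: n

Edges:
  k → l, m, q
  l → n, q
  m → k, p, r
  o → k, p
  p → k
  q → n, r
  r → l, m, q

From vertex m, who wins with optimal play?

A0 = {n}
A1: add {q} — q (Runner) has q→n.
A2: add {l} — l (Keeper): all of {n, q} already in.
A3 = A2; e.g. k (Keeper) can still go to m. Fixed point.
m never enters the attractor, so Keeper can avoid the target forever.

Keeper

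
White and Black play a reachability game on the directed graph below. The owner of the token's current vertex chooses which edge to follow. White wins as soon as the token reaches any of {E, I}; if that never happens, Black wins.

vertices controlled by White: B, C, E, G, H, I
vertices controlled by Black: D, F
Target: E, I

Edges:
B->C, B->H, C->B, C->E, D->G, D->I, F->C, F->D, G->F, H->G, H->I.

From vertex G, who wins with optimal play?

A0 = {E, I}
A1: add {C, H} — C (White) has C→E; H (White) has H→I.
A2: add {B} — B (White) has B→C.
A3 = A2; e.g. D (Black) can still go to G. Fixed point.
G never enters the attractor, so Black can avoid the target forever.

Black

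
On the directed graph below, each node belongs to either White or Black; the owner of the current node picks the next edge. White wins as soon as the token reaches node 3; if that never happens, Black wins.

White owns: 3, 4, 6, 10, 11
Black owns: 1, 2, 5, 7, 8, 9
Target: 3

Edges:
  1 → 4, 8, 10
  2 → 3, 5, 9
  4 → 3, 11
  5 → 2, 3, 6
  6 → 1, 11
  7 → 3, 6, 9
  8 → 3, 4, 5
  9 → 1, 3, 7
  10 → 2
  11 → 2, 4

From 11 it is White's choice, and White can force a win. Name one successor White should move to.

4

A0 = {3}
A1: add {4} — 4 (White) has 4→3.
A2: add {11} — 11 (White) has 11→4.
A3: add {6} — 6 (White) has 6→11.
A4 = A3; e.g. 1 (Black) can still go to 8. Fixed point.
From 11, successor 4 is in the attractor (rank 1); the other successor 2 is not.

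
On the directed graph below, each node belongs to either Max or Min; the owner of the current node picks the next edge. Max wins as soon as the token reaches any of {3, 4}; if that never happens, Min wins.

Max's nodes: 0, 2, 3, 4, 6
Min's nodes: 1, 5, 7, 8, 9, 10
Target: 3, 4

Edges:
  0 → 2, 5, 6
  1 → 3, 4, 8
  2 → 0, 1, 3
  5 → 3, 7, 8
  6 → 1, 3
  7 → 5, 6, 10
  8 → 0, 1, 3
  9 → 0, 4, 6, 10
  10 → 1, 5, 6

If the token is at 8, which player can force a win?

Min

A0 = {3, 4}
A1: add {2, 6} — 2 (Max) has 2→3; 6 (Max) has 6→3.
A2: add {0} — 0 (Max) has 0→2.
A3 = A2; e.g. 1 (Min) can still go to 8. Fixed point.
8 never enters the attractor, so Min can avoid the target forever.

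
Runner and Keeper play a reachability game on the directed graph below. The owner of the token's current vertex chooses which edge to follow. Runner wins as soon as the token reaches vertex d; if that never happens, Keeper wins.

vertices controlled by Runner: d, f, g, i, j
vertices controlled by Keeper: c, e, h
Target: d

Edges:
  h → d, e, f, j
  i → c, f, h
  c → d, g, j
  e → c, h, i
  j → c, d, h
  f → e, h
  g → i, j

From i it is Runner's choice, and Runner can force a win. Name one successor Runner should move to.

c

A0 = {d}
A1: add {j} — j (Runner) has j→d.
A2: add {g} — g (Runner) has g→j.
A3: add {c} — c (Keeper): all of {d, g, j} already in.
A4: add {i} — i (Runner) has i→c.
A5 = A4; e.g. e (Keeper) can still go to h. Fixed point.
From i, successor c is in the attractor (rank 3); the other successors f, h are not.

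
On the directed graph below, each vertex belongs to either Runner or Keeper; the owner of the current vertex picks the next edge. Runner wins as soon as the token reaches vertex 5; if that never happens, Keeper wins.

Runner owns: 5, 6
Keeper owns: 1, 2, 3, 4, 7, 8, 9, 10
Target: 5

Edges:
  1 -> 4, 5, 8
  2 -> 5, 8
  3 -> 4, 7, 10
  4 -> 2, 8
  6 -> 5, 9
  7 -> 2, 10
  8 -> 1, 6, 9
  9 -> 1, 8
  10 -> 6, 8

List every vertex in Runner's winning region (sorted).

A0 = {5}
A1: add {6} — 6 (Runner) has 6→5.
A2 = A1; e.g. 1 (Keeper) can still go to 4. Fixed point.
Runner's winning region = {5, 6}.

5, 6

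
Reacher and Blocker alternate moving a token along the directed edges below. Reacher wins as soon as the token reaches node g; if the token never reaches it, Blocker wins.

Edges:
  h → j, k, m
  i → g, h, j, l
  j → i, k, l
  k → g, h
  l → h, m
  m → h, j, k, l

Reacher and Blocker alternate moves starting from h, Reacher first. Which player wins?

Track states (vertex, player-to-move).
A0 = {(g,Reacher), (g,Blocker)}
A1: add {(i,Reacher), (k,Reacher)}.
A2 = A1; e.g. (h,Reacher) stays out. (h,Reacher) never enters ⇒ Blocker avoids the target.

Blocker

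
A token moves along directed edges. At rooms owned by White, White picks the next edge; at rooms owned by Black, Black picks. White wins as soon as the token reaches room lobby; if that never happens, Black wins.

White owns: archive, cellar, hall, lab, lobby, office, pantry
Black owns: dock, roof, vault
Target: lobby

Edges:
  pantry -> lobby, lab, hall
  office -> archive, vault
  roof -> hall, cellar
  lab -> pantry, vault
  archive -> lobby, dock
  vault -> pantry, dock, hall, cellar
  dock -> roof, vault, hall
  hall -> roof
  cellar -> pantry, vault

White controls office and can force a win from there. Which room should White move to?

A0 = {lobby}
A1: add {archive, pantry} — pantry (White) has pantry→lobby; archive (White) has archive→lobby.
A2: add {cellar, lab, office} — office (White) has office→archive; lab (White) has lab→pantry; cellar (White) has cellar→pantry.
A3 = A2; e.g. roof (Black) can still go to hall. Fixed point.
From office, successor archive is in the attractor (rank 1); the other successor vault is not.

archive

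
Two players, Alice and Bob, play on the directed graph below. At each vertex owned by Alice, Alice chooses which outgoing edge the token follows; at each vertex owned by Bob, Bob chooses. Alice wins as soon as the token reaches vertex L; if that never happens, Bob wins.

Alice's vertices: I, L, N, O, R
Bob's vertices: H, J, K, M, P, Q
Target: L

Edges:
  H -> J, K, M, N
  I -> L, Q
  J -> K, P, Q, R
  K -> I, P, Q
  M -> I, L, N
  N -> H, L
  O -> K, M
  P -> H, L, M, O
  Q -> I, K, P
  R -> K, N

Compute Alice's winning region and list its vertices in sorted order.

I, L, M, N, O, R

A0 = {L}
A1: add {I, N} — I (Alice) has I→L; N (Alice) has N→L.
A2: add {M, R} — M (Bob): all of {I, L, N} already in; R (Alice) has R→N.
A3: add {O} — O (Alice) has O→M.
A4 = A3; e.g. H (Bob) can still go to J. Fixed point.
Alice's winning region = {I, L, M, N, O, R}.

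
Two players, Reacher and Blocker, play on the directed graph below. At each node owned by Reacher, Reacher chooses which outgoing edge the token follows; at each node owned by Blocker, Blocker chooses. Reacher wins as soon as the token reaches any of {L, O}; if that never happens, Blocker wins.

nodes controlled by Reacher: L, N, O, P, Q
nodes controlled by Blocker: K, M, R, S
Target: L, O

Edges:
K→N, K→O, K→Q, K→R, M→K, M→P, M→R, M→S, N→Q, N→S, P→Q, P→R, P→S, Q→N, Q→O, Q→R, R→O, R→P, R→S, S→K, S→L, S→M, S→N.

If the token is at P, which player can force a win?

A0 = {L, O}
A1: add {Q} — Q (Reacher) has Q→O.
A2: add {N, P} — N (Reacher) has N→Q; P (Reacher) has P→Q.
A3 = A2; e.g. K (Blocker) can still go to R. Fixed point.
P ∈ A2, so Reacher can force the target.

Reacher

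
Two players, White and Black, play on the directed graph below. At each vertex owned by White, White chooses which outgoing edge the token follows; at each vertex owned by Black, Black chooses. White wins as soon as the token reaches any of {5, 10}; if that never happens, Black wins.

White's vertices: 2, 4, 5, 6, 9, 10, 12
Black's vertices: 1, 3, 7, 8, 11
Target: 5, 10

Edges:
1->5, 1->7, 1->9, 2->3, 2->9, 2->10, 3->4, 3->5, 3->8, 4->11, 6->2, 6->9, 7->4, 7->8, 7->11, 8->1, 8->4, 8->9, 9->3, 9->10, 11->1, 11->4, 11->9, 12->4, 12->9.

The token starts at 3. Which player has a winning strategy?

A0 = {5, 10}
A1: add {2, 9} — 2 (White) has 2→10; 9 (White) has 9→10.
A2: add {6, 12} — 6 (White) has 6→2; 12 (White) has 12→9.
A3 = A2; e.g. 1 (Black) can still go to 7. Fixed point.
3 never enters the attractor, so Black can avoid the target forever.

Black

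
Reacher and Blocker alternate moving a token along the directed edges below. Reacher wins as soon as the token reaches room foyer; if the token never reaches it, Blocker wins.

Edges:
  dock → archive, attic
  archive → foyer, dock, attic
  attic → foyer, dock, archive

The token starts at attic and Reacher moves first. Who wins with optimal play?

Reacher

Track states (vertex, player-to-move).
A0 = {(foyer,Reacher), (foyer,Blocker)}
A1: add {(archive,Reacher), (attic,Reacher)}.
(attic,Reacher) ∈ A1 ⇒ Reacher forces the target.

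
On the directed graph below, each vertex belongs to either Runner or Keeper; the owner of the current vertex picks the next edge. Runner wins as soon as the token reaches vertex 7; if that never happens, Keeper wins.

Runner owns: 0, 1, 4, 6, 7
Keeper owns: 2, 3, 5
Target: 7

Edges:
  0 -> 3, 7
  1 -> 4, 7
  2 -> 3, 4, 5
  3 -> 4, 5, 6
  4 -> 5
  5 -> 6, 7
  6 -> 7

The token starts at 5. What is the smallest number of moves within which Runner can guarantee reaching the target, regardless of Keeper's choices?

2

A0 = {7}
A1: add {0, 1, 6} — 0 (Runner) has 0→7; 1 (Runner) has 1→7; 6 (Runner) has 6→7.
A2: add {5} — 5 (Keeper): all of {6, 7} already in.
5 enters the attractor at level 2, so Runner can force the target in 2 moves from there.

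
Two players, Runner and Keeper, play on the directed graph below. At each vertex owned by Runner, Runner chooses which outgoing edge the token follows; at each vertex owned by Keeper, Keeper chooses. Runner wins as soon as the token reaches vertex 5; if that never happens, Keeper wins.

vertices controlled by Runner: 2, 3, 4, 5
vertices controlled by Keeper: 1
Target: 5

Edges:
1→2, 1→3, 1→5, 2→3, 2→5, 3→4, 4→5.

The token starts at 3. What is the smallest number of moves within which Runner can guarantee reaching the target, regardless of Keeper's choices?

A0 = {5}
A1: add {2, 4} — 2 (Runner) has 2→5; 4 (Runner) has 4→5.
A2: add {3} — 3 (Runner) has 3→4.
3 enters the attractor at level 2, so Runner can force the target in 2 moves from there.

2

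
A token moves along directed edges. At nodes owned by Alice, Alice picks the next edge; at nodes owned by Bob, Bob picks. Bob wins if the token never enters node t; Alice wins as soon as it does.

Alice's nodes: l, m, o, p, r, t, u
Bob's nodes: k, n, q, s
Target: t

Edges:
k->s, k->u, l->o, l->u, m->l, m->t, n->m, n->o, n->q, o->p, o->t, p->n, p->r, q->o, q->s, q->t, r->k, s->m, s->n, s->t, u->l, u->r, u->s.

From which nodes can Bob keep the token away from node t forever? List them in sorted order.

k, n, p, q, r, s

A0 = {t}
A1: add {m, o} — m (Alice) has m→t; o (Alice) has o→t.
A2: add {l} — l (Alice) has l→o.
A3: add {u} — u (Alice) has u→l.
A4 = A3; e.g. k (Bob) can still go to s. Fixed point.
Alice's attractor = {l, m, o, t, u}; Bob avoids the target exactly from the complement.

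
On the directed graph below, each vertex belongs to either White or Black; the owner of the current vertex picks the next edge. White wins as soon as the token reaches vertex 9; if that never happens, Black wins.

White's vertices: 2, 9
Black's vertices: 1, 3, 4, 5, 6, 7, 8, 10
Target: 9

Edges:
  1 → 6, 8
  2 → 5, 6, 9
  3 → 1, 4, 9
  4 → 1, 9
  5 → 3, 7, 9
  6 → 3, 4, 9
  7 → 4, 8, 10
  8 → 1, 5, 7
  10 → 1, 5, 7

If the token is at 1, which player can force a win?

Black

A0 = {9}
A1: add {2} — 2 (White) has 2→9.
A2 = A1; e.g. 1 (Black) can still go to 6. Fixed point.
1 never enters the attractor, so Black can avoid the target forever.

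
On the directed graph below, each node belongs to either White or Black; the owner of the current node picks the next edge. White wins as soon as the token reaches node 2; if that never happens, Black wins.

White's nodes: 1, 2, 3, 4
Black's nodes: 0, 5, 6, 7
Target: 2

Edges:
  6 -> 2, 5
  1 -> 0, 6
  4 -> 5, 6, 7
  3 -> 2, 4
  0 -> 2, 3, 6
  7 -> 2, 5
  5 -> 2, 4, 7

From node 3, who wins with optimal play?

A0 = {2}
A1: add {3} — 3 (White) has 3→2.
A2 = A1; e.g. 0 (Black) can still go to 6. Fixed point.
3 ∈ A1, so White can force the target.

White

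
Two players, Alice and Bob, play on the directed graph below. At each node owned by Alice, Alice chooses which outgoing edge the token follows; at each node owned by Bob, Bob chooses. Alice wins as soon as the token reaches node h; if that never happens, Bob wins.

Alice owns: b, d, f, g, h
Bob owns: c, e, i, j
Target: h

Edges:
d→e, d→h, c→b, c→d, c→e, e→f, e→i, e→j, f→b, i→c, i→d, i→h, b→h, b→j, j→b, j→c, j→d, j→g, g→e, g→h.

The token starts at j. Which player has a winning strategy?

A0 = {h}
A1: add {b, d, g} — b (Alice) has b→h; d (Alice) has d→h; g (Alice) has g→h.
A2: add {f} — f (Alice) has f→b.
A3 = A2; e.g. c (Bob) can still go to e. Fixed point.
j never enters the attractor, so Bob can avoid the target forever.

Bob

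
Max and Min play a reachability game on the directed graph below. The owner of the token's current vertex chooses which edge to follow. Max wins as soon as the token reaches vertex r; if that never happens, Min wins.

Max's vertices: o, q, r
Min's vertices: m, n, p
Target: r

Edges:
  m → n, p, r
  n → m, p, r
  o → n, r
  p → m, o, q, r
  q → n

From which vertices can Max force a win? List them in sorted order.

A0 = {r}
A1: add {o} — o (Max) has o→r.
A2 = A1; e.g. m (Min) can still go to n. Fixed point.
Max's winning region = {o, r}.

o, r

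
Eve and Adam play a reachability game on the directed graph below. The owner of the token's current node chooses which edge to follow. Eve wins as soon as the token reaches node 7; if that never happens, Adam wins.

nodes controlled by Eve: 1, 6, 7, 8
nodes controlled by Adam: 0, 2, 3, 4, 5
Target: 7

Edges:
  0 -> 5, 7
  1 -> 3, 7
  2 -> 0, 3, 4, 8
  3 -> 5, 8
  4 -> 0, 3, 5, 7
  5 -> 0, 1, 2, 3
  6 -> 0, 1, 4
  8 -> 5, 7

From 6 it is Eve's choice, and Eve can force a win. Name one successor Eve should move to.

A0 = {7}
A1: add {1, 8} — 1 (Eve) has 1→7; 8 (Eve) has 8→7.
A2: add {6} — 6 (Eve) has 6→1.
A3 = A2; e.g. 0 (Adam) can still go to 5. Fixed point.
From 6, successor 1 is in the attractor (rank 1); the other successors 0, 4 are not.

1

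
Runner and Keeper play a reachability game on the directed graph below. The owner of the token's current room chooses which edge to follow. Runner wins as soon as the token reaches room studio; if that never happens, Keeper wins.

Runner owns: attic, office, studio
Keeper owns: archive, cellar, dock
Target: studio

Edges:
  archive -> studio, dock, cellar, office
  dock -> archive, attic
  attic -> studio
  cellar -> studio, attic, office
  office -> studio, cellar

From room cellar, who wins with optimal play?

Runner

A0 = {studio}
A1: add {attic, office} — attic (Runner) has attic→studio; office (Runner) has office→studio.
A2: add {cellar} — cellar (Keeper): all of {studio, attic, office} already in.
A3 = A2; e.g. archive (Keeper) can still go to dock. Fixed point.
cellar ∈ A2, so Runner can force the target.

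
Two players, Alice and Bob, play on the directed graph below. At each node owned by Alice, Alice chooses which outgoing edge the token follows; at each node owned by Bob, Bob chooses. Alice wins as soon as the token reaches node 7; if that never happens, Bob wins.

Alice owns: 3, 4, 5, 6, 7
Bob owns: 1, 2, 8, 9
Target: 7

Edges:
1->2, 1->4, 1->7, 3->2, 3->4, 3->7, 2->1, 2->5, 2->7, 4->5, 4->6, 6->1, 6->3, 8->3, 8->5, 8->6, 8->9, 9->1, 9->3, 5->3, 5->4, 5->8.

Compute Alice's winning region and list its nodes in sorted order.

A0 = {7}
A1: add {3} — 3 (Alice) has 3→7.
A2: add {5, 6} — 5 (Alice) has 5→3; 6 (Alice) has 6→3.
A3: add {4} — 4 (Alice) has 4→5.
A4 = A3; e.g. 1 (Bob) can still go to 2. Fixed point.
Alice's winning region = {3, 4, 5, 6, 7}.

3, 4, 5, 6, 7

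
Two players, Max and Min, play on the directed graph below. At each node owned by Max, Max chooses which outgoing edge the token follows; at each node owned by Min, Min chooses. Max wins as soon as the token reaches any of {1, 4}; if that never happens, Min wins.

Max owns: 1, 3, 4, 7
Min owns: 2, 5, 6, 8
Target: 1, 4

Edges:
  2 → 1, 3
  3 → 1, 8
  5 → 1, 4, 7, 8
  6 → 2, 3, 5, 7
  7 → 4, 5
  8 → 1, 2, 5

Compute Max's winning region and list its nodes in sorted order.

1, 2, 3, 4, 7

A0 = {1, 4}
A1: add {3, 7} — 3 (Max) has 3→1; 7 (Max) has 7→4.
A2: add {2} — 2 (Min): all of {1, 3} already in.
A3 = A2; e.g. 5 (Min) can still go to 8. Fixed point.
Max's winning region = {1, 2, 3, 4, 7}.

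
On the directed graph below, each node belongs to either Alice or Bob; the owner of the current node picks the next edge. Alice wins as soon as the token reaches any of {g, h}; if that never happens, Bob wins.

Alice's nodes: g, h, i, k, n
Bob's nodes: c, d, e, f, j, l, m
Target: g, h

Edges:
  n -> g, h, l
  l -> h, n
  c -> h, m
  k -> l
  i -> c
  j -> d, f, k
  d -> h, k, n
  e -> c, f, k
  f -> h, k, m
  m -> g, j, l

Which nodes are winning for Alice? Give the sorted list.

A0 = {g, h}
A1: add {n} — n (Alice) has n→g.
A2: add {l} — l (Bob): all of {h, n} already in.
A3: add {k} — k (Alice) has k→l.
A4: add {d} — d (Bob): all of {h, k, n} already in.
A5 = A4; e.g. c (Bob) can still go to m. Fixed point.
Alice's winning region = {d, g, h, k, l, n}.

d, g, h, k, l, n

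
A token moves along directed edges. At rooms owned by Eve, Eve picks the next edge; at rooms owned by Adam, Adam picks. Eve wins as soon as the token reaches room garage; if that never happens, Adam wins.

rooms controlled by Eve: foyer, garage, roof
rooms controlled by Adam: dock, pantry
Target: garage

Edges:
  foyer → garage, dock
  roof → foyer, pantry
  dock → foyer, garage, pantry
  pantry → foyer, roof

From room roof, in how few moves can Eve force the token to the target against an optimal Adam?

2

A0 = {garage}
A1: add {foyer} — foyer (Eve) has foyer→garage.
A2: add {roof} — roof (Eve) has roof→foyer.
roof enters the attractor at level 2, so Eve can force the target in 2 moves from there.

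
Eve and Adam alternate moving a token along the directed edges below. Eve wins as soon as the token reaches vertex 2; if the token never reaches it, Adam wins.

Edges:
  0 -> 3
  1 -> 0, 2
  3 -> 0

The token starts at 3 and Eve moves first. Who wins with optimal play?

Adam

Track states (vertex, player-to-move).
A0 = {(2,Eve), (2,Adam)}
A1: add {(1,Eve)}.
A2 = A1; e.g. (0,Eve) stays out. (3,Eve) never enters ⇒ Adam avoids the target.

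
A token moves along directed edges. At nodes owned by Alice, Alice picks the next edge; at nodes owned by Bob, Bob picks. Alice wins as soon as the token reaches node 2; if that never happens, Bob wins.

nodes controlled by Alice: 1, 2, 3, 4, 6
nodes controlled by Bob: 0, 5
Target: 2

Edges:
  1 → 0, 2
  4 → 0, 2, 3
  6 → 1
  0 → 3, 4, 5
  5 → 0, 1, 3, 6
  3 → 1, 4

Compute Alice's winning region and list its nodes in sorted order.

1, 2, 3, 4, 6

A0 = {2}
A1: add {1, 4} — 1 (Alice) has 1→2; 4 (Alice) has 4→2.
A2: add {3, 6} — 3 (Alice) has 3→1; 6 (Alice) has 6→1.
A3 = A2; e.g. 0 (Bob) can still go to 5. Fixed point.
Alice's winning region = {1, 2, 3, 4, 6}.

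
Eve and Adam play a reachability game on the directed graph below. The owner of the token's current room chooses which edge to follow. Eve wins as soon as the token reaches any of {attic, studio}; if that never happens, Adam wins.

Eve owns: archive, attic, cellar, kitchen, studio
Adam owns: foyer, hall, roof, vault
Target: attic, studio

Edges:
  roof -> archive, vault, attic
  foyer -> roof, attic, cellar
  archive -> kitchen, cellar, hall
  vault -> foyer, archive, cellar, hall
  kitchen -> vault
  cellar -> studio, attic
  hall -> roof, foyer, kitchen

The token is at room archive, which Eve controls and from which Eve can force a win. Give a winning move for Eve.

cellar

A0 = {attic, studio}
A1: add {cellar} — cellar (Eve) has cellar→studio.
A2: add {archive} — archive (Eve) has archive→cellar.
A3 = A2; e.g. roof (Adam) can still go to vault. Fixed point.
From archive, successor cellar is in the attractor (rank 1); the other successors hall, kitchen are not.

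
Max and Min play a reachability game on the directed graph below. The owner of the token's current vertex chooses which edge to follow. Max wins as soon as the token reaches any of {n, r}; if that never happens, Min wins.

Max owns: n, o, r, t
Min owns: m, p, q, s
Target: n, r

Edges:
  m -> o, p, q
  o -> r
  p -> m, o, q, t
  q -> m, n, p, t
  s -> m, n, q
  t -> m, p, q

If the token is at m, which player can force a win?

A0 = {n, r}
A1: add {o} — o (Max) has o→r.
A2 = A1; e.g. m (Min) can still go to p. Fixed point.
m never enters the attractor, so Min can avoid the target forever.

Min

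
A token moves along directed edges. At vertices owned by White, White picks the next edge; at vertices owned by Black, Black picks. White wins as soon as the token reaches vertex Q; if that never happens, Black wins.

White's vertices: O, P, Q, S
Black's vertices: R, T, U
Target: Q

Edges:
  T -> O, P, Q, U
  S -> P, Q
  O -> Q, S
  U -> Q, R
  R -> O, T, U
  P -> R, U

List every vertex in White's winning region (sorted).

A0 = {Q}
A1: add {O, S} — O (White) has O→Q; S (White) has S→Q.
A2 = A1; e.g. P (White) has no edge into A1. Fixed point.
White's winning region = {O, Q, S}.

O, Q, S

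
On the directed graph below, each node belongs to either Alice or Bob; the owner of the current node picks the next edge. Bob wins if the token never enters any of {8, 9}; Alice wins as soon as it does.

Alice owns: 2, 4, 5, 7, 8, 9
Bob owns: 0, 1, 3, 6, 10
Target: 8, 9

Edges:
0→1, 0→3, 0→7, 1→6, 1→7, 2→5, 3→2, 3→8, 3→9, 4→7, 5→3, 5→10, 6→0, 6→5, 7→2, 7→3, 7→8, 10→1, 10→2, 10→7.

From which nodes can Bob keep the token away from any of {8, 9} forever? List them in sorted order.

A0 = {8, 9}
A1: add {7} — 7 (Alice) has 7→8.
A2: add {4} — 4 (Alice) has 4→7.
A3 = A2; e.g. 0 (Bob) can still go to 1. Fixed point.
Alice's attractor = {4, 7, 8, 9}; Bob avoids the target exactly from the complement.

0, 1, 2, 3, 5, 6, 10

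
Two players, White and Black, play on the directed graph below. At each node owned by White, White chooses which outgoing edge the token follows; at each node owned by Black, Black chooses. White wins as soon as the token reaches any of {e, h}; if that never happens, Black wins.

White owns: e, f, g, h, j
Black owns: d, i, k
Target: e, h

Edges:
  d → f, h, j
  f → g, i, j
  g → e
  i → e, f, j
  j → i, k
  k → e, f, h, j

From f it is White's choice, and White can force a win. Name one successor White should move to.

A0 = {e, h}
A1: add {g} — g (White) has g→e.
A2: add {f} — f (White) has f→g.
A3 = A2; e.g. d (Black) can still go to j. Fixed point.
From f, successor g is in the attractor (rank 1); the other successors i, j are not.

g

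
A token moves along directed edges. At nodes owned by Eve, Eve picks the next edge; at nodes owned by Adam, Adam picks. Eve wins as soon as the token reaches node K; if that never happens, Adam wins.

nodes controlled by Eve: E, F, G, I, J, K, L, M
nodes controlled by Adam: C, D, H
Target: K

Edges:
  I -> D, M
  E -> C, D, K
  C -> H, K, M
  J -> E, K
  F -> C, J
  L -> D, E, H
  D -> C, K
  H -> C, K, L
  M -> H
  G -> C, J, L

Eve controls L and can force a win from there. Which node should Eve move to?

A0 = {K}
A1: add {E, J} — E (Eve) has E→K; J (Eve) has J→K.
A2: add {F, G, L} — F (Eve) has F→J; G (Eve) has G→J; L (Eve) has L→E.
A3 = A2; e.g. C (Adam) can still go to H. Fixed point.
From L, successor E is in the attractor (rank 1); the other successors D, H are not.

E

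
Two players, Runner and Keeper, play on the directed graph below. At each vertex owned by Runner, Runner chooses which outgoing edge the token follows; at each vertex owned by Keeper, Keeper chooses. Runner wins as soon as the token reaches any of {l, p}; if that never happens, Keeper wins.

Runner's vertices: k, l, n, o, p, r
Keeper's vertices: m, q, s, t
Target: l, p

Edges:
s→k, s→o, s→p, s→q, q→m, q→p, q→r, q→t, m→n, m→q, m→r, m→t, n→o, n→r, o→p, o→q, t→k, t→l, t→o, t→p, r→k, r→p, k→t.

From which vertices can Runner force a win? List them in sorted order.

l, n, o, p, r

A0 = {l, p}
A1: add {o, r} — o (Runner) has o→p; r (Runner) has r→p.
A2: add {n} — n (Runner) has n→o.
A3 = A2; e.g. k (Runner) has no edge into A2. Fixed point.
Runner's winning region = {l, n, o, p, r}.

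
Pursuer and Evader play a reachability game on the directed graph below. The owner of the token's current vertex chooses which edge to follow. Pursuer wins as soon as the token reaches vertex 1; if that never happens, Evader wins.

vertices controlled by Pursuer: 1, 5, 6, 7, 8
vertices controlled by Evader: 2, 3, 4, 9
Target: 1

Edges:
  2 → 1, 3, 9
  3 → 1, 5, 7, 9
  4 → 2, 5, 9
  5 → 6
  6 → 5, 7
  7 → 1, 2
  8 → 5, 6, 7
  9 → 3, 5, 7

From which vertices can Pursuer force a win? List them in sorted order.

1, 5, 6, 7, 8

A0 = {1}
A1: add {7} — 7 (Pursuer) has 7→1.
A2: add {6, 8} — 6 (Pursuer) has 6→7; 8 (Pursuer) has 8→7.
A3: add {5} — 5 (Pursuer) has 5→6.
A4 = A3; e.g. 2 (Evader) can still go to 3. Fixed point.
Pursuer's winning region = {1, 5, 6, 7, 8}.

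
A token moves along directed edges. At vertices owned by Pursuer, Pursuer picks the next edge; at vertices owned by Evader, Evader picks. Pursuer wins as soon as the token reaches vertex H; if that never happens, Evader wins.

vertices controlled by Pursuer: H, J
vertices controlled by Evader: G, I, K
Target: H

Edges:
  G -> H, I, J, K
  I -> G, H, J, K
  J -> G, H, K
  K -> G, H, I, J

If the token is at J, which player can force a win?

Pursuer

A0 = {H}
A1: add {J} — J (Pursuer) has J→H.
A2 = A1; e.g. G (Evader) can still go to I. Fixed point.
J ∈ A1, so Pursuer can force the target.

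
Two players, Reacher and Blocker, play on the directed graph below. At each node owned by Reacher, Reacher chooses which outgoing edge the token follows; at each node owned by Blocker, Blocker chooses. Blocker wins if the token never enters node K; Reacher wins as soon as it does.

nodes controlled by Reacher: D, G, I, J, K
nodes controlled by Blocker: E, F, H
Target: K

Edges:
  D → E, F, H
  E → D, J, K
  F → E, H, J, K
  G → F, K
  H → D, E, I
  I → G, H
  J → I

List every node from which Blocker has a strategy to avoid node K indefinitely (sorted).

D, E, F, H

A0 = {K}
A1: add {G} — G (Reacher) has G→K.
A2: add {I} — I (Reacher) has I→G.
A3: add {J} — J (Reacher) has J→I.
A4 = A3; e.g. D (Reacher) has no edge into A3. Fixed point.
Reacher's attractor = {G, I, J, K}; Blocker avoids the target exactly from the complement.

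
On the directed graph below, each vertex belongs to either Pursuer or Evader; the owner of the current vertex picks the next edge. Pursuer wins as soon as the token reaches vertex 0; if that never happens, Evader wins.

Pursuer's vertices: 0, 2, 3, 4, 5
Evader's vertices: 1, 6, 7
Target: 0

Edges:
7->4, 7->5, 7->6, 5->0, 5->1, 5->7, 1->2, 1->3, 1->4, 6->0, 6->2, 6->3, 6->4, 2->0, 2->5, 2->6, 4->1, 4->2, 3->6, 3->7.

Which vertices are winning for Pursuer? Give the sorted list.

0, 2, 4, 5

A0 = {0}
A1: add {2, 5} — 2 (Pursuer) has 2→0; 5 (Pursuer) has 5→0.
A2: add {4} — 4 (Pursuer) has 4→2.
A3 = A2; e.g. 1 (Evader) can still go to 3. Fixed point.
Pursuer's winning region = {0, 2, 4, 5}.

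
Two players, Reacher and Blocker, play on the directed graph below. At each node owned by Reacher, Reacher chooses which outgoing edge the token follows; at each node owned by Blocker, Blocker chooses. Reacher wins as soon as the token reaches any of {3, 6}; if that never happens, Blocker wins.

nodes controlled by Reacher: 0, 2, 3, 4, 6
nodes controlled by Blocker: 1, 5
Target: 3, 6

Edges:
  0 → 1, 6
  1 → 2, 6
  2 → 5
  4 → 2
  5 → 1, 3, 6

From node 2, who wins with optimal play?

A0 = {3, 6}
A1: add {0} — 0 (Reacher) has 0→6.
A2 = A1; e.g. 1 (Blocker) can still go to 2. Fixed point.
2 never enters the attractor, so Blocker can avoid the target forever.

Blocker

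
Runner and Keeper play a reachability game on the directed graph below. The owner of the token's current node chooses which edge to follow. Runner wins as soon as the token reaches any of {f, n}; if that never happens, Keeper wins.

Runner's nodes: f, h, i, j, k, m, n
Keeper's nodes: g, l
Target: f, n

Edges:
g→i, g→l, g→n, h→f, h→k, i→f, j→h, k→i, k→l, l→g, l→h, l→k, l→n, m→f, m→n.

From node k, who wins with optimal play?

A0 = {f, n}
A1: add {h, i, m} — h (Runner) has h→f; i (Runner) has i→f; m (Runner) has m→f.
A2: add {j, k} — j (Runner) has j→h; k (Runner) has k→i.
A3 = A2; e.g. g (Keeper) can still go to l. Fixed point.
k ∈ A2, so Runner can force the target.

Runner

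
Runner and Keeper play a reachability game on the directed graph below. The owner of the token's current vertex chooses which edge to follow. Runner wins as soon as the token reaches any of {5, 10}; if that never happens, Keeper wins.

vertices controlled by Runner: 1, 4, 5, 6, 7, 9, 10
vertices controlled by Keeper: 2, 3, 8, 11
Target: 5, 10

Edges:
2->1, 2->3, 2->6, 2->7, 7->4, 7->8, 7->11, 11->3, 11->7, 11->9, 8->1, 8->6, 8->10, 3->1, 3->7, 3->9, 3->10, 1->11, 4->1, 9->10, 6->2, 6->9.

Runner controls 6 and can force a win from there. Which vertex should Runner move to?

9

A0 = {5, 10}
A1: add {9} — 9 (Runner) has 9→10.
A2: add {6} — 6 (Runner) has 6→9.
A3 = A2; e.g. 1 (Runner) has no edge into A2. Fixed point.
From 6, successor 9 is in the attractor (rank 1); the other successor 2 is not.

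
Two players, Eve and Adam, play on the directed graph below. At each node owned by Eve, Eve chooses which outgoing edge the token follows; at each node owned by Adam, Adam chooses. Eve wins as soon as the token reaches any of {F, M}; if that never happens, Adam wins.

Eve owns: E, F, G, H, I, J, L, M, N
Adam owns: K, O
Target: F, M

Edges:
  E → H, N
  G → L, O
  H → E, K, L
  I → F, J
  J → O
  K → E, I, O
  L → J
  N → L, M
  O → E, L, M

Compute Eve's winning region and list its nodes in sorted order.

A0 = {F, M}
A1: add {I, N} — I (Eve) has I→F; N (Eve) has N→M.
A2: add {E} — E (Eve) has E→N.
A3: add {H} — H (Eve) has H→E.
A4 = A3; e.g. G (Eve) has no edge into A3. Fixed point.
Eve's winning region = {E, F, H, I, M, N}.

E, F, H, I, M, N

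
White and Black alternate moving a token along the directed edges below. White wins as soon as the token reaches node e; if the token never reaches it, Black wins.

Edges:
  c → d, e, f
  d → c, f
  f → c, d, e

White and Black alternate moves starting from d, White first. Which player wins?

Track states (vertex, player-to-move).
A0 = {(e,White), (e,Black)}
A1: add {(c,White), (f,White)}.
A2: add {(d,Black)}.
A3 = A2; e.g. (c,Black) stays out. (d,White) never enters ⇒ Black avoids the target.

Black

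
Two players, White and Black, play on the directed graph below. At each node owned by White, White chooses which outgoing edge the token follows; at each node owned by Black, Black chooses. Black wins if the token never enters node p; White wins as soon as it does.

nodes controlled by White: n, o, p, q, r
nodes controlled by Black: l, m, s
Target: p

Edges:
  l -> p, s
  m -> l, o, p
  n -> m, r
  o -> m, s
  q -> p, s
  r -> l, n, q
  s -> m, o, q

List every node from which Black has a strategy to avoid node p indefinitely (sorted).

A0 = {p}
A1: add {q} — q (White) has q→p.
A2: add {r} — r (White) has r→q.
A3: add {n} — n (White) has n→r.
A4 = A3; e.g. l (Black) can still go to s. Fixed point.
White's attractor = {n, p, q, r}; Black avoids the target exactly from the complement.

l, m, o, s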